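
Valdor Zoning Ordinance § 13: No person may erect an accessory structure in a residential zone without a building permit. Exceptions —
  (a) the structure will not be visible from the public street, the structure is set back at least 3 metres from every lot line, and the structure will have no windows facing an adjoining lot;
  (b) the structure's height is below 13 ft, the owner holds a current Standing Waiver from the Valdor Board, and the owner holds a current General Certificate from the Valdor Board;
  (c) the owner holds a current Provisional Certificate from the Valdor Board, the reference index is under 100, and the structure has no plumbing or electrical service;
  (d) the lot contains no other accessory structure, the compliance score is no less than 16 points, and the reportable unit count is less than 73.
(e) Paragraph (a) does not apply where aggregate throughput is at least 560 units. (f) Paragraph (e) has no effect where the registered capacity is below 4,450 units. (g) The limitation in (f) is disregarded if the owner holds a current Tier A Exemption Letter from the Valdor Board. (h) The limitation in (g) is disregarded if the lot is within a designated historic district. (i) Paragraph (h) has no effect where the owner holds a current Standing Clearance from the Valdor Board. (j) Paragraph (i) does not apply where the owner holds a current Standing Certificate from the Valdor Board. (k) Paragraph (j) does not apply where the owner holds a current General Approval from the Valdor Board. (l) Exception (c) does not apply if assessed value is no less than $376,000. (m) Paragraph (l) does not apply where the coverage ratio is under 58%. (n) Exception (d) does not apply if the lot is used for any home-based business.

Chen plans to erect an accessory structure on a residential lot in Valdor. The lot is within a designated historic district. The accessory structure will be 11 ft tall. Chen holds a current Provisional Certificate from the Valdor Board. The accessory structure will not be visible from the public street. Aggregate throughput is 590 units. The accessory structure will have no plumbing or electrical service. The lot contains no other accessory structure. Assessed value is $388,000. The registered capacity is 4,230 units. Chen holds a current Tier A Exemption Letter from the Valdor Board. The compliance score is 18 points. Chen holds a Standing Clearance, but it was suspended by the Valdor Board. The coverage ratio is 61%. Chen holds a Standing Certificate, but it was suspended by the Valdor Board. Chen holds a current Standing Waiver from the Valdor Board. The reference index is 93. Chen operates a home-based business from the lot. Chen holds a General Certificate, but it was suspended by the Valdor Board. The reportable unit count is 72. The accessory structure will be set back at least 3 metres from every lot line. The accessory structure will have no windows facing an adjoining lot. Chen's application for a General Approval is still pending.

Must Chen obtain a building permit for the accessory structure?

Exception (a): the structure will not be visible from the street; the setback is at least 3 m on every side; no windows face an adjoining lot — every condition holds. Considering the limiting provisions: (e) would limit (a) — aggregate throughput is 590 units, meeting the 560 units threshold — but (f) sets (e) aside: (f) operates — the registered capacity is 4,230 units, below the 4,450 units limit. (g) would limit (f) — a current Tier A Exemption Letter is held — but (h) sets (g) aside: (h) operates against (g): the lot is in a historic district. (i), which would lift (h), is not engaged — no current Standing Clearance is held. (a) remains available.
Exception (b) requires that the owner holds a current General Certificate from the Valdor Board; but no current General Certificate is held, so (b) is unavailable.
Exception (c) is satisfied on its face — a current Provisional Certificate is held; the reference index is 93, under the 100 limit; there is no plumbing or electrical service. Turning to paragraphs (l)–(m): (l) operates against (c): assessed value is $388,000, meeting the $376,000 threshold. (m) is not triggered (the coverage ratio is 61%, not under 58%), so (l) stands. Exception (c) does not apply.
Exception (d)'s conditions are all satisfied: the lot has no other accessory structure; the compliance score is 18 points, meeting the 16 points threshold; the reportable unit count is 72, less than the 73 limit. However, paragraph (n) must be considered: (n) is triggered — a home-based business operates on the lot. So (d) is unavailable.

No — exception (a) applies; Chen does not need a building permit.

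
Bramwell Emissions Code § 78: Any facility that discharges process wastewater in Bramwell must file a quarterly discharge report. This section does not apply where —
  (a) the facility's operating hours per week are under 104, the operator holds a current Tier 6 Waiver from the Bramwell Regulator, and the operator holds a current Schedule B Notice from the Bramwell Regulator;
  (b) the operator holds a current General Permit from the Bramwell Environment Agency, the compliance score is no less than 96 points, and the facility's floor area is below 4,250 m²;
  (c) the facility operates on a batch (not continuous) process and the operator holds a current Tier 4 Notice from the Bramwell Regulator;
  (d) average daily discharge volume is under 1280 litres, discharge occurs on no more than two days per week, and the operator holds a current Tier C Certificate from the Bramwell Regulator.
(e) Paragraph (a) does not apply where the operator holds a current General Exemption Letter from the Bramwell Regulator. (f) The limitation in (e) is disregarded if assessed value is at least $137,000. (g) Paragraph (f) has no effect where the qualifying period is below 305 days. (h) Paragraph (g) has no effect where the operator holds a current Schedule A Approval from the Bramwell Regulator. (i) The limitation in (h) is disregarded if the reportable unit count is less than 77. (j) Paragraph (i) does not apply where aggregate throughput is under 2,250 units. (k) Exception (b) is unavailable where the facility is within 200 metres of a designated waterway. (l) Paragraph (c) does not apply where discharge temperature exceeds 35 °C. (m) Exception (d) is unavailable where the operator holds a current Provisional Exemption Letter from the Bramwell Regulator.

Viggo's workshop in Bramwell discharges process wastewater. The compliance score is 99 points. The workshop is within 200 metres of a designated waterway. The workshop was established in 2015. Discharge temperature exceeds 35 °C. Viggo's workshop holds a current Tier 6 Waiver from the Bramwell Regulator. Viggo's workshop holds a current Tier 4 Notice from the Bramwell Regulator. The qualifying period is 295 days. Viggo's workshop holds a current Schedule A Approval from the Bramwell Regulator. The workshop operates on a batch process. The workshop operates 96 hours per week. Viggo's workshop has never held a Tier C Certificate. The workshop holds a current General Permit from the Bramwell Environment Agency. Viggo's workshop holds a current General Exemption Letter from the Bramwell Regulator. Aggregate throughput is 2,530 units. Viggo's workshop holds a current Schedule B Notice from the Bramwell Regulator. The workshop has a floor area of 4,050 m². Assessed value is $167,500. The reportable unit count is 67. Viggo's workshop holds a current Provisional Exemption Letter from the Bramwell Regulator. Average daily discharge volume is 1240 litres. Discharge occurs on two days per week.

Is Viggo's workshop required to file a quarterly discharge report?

Yes — Viggo's workshop must file a quarterly discharge report.

All of (a)'s requirements are met (the facility's operating hours per week are 96, under the 104 limit; a current Tier 6 Waiver is held; a current Schedule B Notice is held). However, paragraphs (e)–(j) must be considered: (e) operates against (a): a current General Exemption Letter is held. (f) applies (assessed value is $167,500, meeting the $137,000 threshold), but is set aside by (g): (g) operates against (f): the qualifying period is 295 days, below the 305 days limit. (h) applies (a current Schedule A Approval is held), but yields to (i): (i) is engaged — the reportable unit count is 67, less than the 77 limit. (j), which would lift (i), is not engaged — aggregate throughput is 2,530 units, not under 2,250 units. So (a) is unavailable.
Exception (b): a current General Permit is held; the compliance score is 99 points, meeting the 96 points threshold; the facility's floor area is 4,050 m², below the 4,250 m² limit — every condition holds. Turning to paragraph (k): (k) operates — the workshop is within 200 m of a designated waterway. So (b) is unavailable.
Exception (c) is satisfied on its face — the facility operates on a batch process; a current Tier 4 Notice is held. However, paragraph (l) must be considered: (l) operates against (c): discharge temperature exceeds 35 °C. (c) is therefore removed.
Exception (d) does not apply: there is no Tier C Certificate in force.
None of the exceptions is available; § 78 applies in full.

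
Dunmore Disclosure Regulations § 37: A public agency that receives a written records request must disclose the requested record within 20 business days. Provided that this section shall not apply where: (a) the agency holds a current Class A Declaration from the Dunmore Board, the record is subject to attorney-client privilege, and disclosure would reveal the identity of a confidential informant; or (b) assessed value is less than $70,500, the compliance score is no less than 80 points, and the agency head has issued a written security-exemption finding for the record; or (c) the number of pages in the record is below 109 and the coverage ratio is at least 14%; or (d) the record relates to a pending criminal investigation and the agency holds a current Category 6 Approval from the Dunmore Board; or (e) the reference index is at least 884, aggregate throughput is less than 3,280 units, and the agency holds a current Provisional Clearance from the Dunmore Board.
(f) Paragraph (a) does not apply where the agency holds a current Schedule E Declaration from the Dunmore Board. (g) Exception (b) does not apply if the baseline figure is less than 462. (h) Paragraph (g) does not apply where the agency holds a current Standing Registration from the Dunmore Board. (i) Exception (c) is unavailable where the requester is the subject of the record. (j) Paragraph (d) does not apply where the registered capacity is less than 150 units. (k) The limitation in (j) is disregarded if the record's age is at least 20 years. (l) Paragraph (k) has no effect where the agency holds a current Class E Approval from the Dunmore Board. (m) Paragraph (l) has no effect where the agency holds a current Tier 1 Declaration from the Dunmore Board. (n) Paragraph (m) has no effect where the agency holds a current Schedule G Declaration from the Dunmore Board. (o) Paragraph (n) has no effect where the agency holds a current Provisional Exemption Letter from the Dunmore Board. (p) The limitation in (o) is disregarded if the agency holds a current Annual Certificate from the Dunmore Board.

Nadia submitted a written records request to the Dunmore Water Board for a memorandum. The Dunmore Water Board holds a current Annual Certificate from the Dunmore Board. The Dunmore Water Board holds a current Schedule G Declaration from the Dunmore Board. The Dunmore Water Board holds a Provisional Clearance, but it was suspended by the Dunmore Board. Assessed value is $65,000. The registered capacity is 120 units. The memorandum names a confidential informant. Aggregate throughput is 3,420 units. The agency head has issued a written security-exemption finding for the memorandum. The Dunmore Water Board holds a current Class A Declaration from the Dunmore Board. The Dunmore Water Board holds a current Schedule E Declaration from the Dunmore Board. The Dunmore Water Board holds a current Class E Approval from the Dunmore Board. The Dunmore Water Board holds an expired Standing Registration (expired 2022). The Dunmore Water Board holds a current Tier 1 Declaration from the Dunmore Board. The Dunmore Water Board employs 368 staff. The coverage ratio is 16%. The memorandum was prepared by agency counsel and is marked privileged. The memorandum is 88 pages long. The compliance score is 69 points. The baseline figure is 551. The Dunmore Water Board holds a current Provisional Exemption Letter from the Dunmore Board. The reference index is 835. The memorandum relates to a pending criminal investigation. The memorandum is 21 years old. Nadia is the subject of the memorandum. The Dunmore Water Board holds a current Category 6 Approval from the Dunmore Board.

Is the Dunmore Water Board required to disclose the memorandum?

All of (a)'s requirements are met (a current Class A Declaration is held; the memorandum is privileged; the memorandum names a confidential informant). However, paragraph (f) must be considered: (f) applies — a current Schedule E Declaration is held. (a) is therefore removed.
Exception (b) does not apply: the compliance score is 69 points, short of 80 points.
Exception (c)'s conditions are all satisfied: the number of pages in the record is 88, below the 109 limit; the coverage ratio is 16%, meeting the 14% threshold. But applying paragraph (i): (i) is triggered — Nadia is the subject of the memorandum. Exception (c) does not apply.
Exception (d) is satisfied on its face — the memorandum relates to a pending investigation; a current Category 6 Approval is held. Turning to paragraphs (j)–(p): (j) is engaged — the registered capacity is 120 units, less than the 150 units limit. (k) applies (the record's age is 21 years, meeting the 20 years threshold), but yields to (l): (l) applies — a current Class E Approval is held. (m) would limit (l) — a current Tier 1 Declaration is held — but (n) sets (m) aside: (n) operates against (m): a current Schedule G Declaration is held. (o) is engaged (a current Provisional Exemption Letter is held), but is overridden by (p): (p) operates against (o): a current Annual Certificate is held. (d) is therefore removed.
Exception (e) requires that the reference index is at least 884; but the reference index is 835, short of 884, so (e) is unavailable.
No exception applies. The general rule governs.

Yes — the Dunmore Water Board must disclose the memorandum.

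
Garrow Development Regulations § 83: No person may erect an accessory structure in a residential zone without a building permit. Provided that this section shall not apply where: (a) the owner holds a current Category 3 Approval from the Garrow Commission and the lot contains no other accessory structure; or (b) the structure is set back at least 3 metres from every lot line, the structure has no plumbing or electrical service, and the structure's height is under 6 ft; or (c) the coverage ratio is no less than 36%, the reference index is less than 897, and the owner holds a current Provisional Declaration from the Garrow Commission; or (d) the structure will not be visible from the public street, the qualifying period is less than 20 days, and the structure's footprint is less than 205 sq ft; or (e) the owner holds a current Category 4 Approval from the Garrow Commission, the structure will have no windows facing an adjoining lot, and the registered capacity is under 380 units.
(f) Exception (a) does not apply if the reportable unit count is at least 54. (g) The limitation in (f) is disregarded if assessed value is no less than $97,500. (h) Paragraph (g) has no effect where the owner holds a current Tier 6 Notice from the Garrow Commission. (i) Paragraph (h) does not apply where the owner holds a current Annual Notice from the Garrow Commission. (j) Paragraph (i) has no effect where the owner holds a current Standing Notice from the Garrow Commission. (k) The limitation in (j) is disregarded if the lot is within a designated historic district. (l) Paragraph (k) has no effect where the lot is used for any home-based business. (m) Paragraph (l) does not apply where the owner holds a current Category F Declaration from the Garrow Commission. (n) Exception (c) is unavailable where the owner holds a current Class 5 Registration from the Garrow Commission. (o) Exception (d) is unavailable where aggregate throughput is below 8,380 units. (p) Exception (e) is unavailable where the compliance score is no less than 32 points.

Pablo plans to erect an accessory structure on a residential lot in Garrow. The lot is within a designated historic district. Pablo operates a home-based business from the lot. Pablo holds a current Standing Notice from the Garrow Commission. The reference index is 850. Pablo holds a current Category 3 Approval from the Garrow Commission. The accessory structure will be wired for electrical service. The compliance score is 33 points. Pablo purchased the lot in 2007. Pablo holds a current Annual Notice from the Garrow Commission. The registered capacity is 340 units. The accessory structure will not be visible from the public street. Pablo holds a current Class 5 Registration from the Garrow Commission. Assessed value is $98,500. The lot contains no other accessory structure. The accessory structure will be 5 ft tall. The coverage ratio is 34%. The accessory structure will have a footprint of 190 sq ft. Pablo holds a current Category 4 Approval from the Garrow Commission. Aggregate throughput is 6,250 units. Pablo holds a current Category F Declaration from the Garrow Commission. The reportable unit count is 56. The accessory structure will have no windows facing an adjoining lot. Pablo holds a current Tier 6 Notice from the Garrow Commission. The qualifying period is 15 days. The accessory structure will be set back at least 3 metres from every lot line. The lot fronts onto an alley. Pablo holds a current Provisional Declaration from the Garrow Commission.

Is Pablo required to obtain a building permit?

No — exception (a) applies; Pablo does not need a building permit.

Exception (a) is satisfied on its face — a current Category 3 Approval is held; the lot has no other accessory structure. As to paragraphs (f)–(m): (f) is triggered (the reportable unit count is 56, meeting the 54 threshold), but yields to (g): (g) operates against (f): assessed value is $98,500, meeting the $97,500 threshold. (h) would limit (g) — a current Tier 6 Notice is held — but (i) sets (h) aside: (i) operates against (h): a current Annual Notice is held. (j) operates (a current Standing Notice is held), but yields to (k): (k) applies — the lot is in a historic district. (l) would limit (k) — a home-based business operates on the lot — but (m) sets (l) aside: (m) is triggered — a current Category F Declaration is held. Exception (a) stands.
Exception (b) fails — electrical service is planned.
Exception (c) fails — the coverage ratio is 34%, short of 36%.
Exception (d) is satisfied on its face — the structure will not be visible from the street; the qualifying period is 15 days, less than the 20 days limit; the structure's footprint is 190 sq ft, less than the 205 sq ft limit. But: (o) operates against (d): aggregate throughput is 6,250 units, below the 8,380 units limit. (d) is therefore removed.
All of (e)'s requirements are met (a current Category 4 Approval is held; no windows face an adjoining lot; the registered capacity is 340 units, under the 380 units limit). But: (p) is triggered — the compliance score is 33 points, meeting the 32 points threshold. (e) is therefore removed.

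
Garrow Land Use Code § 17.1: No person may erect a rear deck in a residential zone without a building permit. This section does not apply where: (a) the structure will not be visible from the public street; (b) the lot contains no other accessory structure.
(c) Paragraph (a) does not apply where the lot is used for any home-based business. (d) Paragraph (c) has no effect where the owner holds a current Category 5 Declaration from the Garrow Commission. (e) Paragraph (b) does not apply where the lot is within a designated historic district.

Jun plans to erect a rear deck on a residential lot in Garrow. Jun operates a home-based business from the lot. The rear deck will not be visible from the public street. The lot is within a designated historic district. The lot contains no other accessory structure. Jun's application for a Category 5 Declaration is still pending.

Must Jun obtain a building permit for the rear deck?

Exception (a): the structure will not be visible from the street — every condition holds. However, paragraphs (c)–(d) must be considered: (c) operates against (a): a home-based business operates on the lot. (d) is not triggered (the Category 5 Declaration is not current), so (c) stands. Exception (a) does not apply.
Exception (b): the lot has no other accessory structure — every condition holds. But: (e) operates against (b): the lot is in a historic district. So (b) is unavailable.
No exception is made out. Jun falls within the general rule.

Yes — Jun must obtain a building permit.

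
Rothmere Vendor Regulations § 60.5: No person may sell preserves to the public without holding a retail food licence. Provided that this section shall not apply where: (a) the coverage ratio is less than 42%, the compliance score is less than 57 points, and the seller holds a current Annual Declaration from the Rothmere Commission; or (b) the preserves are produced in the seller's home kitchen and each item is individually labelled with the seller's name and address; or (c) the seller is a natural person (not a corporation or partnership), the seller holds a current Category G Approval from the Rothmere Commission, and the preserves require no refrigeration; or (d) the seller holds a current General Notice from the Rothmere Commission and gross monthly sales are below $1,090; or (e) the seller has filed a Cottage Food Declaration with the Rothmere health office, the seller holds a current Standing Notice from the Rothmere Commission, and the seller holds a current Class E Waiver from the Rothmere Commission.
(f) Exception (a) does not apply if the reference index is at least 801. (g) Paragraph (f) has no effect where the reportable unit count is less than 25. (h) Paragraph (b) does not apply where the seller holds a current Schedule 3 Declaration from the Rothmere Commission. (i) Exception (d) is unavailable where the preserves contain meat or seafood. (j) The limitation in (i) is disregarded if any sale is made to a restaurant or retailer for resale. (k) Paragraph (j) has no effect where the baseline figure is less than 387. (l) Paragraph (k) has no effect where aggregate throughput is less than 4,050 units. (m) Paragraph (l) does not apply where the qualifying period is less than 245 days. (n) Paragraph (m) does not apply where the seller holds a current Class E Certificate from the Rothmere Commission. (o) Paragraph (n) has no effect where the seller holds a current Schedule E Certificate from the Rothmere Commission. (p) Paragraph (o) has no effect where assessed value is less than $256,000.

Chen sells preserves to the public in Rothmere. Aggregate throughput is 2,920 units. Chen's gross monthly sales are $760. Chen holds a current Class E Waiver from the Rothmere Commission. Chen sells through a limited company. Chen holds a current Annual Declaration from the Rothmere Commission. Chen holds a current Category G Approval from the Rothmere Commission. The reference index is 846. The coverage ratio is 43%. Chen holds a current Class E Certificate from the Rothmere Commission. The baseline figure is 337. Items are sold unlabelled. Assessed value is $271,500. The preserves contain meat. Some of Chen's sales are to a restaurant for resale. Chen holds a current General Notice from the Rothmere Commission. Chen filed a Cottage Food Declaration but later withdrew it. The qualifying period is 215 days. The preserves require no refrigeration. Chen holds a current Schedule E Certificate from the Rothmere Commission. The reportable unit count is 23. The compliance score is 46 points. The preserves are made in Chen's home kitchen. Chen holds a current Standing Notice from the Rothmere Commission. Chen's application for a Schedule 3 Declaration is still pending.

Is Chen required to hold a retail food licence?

Yes — Chen must hold a retail food licence.

Exception (a) fails — the coverage ratio is 43%, not less than 42%.
Exception (b) does not apply: items are sold unlabelled.
Exception (c) requires that the seller is a natural person (not a corporation or partnership); but the seller operates through a limited company, so (c) is unavailable.
All of (d)'s requirements are met (a current General Notice is held; gross monthly sales are $760, below the $1,090 limit). Turning to paragraphs (i)–(p): (i) operates against (d): the preserves contain meat. (j) would limit (i) — some sales are to a restaurant for resale — but (k) sets (j) aside: (k) operates against (j): the baseline figure is 337, less than the 387 limit. (l) is engaged (aggregate throughput is 2,920 units, less than the 4,050 units limit), but is itself disapplied by (m): (m) operates against (l): the qualifying period is 215 days, less than the 245 days limit. (n) would limit (m) — a current Class E Certificate is held — but (o) sets (n) aside: (o) operates against (n): a current Schedule E Certificate is held. (p) is not triggered (assessed value is $271,500, not less than $256,000), so (o) stands. So (d) is unavailable.
Exception (e) fails — the Cottage Food Declaration was withdrawn.
None of the exceptions is available; § 60.5 applies in full.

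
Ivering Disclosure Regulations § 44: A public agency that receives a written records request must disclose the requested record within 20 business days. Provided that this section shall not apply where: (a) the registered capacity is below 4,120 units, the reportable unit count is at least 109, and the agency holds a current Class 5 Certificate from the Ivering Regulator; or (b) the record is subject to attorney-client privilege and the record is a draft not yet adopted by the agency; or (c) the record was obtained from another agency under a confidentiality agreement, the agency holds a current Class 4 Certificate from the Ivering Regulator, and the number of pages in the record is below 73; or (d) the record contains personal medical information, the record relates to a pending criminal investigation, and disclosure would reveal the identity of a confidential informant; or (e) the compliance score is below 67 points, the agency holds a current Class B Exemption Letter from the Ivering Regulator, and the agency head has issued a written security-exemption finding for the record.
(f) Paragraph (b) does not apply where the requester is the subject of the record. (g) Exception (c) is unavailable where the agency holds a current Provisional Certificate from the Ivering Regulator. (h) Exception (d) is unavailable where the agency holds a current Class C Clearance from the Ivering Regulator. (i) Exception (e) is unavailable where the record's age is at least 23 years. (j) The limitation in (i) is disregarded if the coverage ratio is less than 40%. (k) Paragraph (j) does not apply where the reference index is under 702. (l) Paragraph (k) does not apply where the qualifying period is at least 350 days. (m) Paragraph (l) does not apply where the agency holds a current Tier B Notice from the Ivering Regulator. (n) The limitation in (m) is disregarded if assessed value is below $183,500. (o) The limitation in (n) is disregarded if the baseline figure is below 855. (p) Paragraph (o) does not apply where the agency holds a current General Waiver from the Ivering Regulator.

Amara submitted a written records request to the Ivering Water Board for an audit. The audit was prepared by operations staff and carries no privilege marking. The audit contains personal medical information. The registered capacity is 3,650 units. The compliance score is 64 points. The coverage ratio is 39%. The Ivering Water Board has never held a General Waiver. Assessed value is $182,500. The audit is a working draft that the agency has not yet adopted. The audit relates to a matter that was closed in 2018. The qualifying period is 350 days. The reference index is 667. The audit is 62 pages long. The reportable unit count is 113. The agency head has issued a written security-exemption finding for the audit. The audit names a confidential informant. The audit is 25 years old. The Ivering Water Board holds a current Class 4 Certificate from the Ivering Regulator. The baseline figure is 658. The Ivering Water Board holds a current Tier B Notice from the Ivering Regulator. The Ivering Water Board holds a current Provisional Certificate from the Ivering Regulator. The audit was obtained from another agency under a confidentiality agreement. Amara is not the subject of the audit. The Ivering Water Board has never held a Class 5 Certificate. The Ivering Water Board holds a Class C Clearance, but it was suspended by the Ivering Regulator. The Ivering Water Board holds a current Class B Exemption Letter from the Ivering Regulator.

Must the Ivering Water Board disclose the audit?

Yes — the Ivering Water Board must disclose the audit.

Exception (a) requires that the agency holds a current Class 5 Certificate from the Ivering Regulator; but there is no Class 5 Certificate in force, so (a) is unavailable.
Exception (b) does not apply: the audit carries no privilege marking.
Exception (c)'s conditions are all satisfied: the audit was obtained under a confidentiality agreement; a current Class 4 Certificate is held; the number of pages in the record is 62, below the 73 limit. But applying paragraph (g): (g) operates against (c): a current Provisional Certificate is held. So (c) is unavailable.
Exception (d) requires that the record relates to a pending criminal investigation; but the audit relates to a closed matter, so (d) is unavailable.
Exception (e): the compliance score is 64 points, below the 67 points limit; a current Class B Exemption Letter is held; a written security-exemption finding has been issued — every condition holds. But applying paragraphs (i)–(p): (i) applies — the record's age is 25 years, meeting the 23 years threshold. (j) operates (the coverage ratio is 39%, less than the 40% limit), but yields to (k): (k) operates against (j): the reference index is 667, under the 702 limit. (l) applies (the qualifying period is 350 days, meeting the 350 days threshold), but is overridden by (m): (m) operates against (l): a current Tier B Notice is held. (n) is engaged (assessed value is $182,500, below the $183,500 limit), but is overridden by (o): (o) is engaged — the baseline figure is 658, below the 855 limit. (p), which would lift (o), does not operate here — no current General Waiver is held. So (e) is unavailable.
No exception applies. The general rule governs.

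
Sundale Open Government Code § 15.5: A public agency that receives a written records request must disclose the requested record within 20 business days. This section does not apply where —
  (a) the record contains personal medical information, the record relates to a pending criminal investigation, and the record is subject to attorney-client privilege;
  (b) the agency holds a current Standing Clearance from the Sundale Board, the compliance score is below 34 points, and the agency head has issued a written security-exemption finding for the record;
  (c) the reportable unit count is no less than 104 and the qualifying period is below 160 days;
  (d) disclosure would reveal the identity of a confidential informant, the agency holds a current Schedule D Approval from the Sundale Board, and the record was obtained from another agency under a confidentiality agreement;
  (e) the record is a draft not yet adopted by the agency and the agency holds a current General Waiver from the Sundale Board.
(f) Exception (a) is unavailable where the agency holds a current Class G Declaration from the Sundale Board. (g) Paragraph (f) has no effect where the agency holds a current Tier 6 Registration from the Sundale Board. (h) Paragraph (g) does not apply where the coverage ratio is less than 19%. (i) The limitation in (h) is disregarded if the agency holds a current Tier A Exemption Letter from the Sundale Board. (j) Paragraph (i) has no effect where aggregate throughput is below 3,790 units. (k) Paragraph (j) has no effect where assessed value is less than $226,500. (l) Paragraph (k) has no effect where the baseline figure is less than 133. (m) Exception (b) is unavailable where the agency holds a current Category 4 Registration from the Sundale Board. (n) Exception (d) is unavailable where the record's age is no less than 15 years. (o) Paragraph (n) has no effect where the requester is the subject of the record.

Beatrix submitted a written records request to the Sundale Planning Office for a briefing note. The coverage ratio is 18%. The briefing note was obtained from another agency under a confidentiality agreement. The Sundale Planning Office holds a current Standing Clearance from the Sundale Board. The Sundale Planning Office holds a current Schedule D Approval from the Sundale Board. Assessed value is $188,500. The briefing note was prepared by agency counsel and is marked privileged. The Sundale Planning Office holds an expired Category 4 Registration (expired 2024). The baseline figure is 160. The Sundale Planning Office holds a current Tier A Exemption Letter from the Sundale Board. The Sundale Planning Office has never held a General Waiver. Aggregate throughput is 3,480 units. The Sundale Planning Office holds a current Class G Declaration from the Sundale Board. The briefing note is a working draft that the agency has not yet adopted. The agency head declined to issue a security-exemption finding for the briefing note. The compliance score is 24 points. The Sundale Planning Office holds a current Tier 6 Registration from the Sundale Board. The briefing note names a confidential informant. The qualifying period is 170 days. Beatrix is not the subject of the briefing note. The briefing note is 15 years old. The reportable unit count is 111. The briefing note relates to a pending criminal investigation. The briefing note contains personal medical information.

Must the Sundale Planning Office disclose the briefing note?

All of (a)'s requirements are met (the briefing note contains personal medical information; the briefing note relates to a pending investigation; the briefing note is privileged). As to paragraphs (f)–(l): (f) applies (a current Class G Declaration is held), but is set aside by (g): (g) operates against (f): a current Tier 6 Registration is held. (h) operates (the coverage ratio is 18%, less than the 19% limit), but is displaced by (i): (i) operates against (h): a current Tier A Exemption Letter is held. (j) would limit (i) — aggregate throughput is 3,480 units, below the 3,790 units limit — but (k) sets (j) aside: (k) operates — assessed value is $188,500, less than the $226,500 limit. (l) is inapplicable (the baseline figure is 160, not less than 133), so (k) stands. So (a) applies.
Exception (b) requires that the agency head has issued a written security-exemption finding for the record; but the agency head declined to issue a security-exemption finding, so (b) is unavailable.
Exception (c) requires that the qualifying period is below 160 days; but the qualifying period is 170 days, not below 160 days, so (c) is unavailable.
Exception (d): the briefing note names a confidential informant; a current Schedule D Approval is held; the briefing note was obtained under a confidentiality agreement — every condition holds. However, paragraphs (n)–(o) must be considered: (n) is engaged — the record's age is 15 years, meeting the 15 years threshold. (o), which would lift (n), does not operate here — Beatrix is not the subject of the briefing note. (d) is therefore removed.
Exception (e) requires that the agency holds a current General Waiver from the Sundale Board; but no current General Waiver is held, so (e) is unavailable.

No — exception (a) applies; the Sundale Planning Office is not required to disclose the briefing note.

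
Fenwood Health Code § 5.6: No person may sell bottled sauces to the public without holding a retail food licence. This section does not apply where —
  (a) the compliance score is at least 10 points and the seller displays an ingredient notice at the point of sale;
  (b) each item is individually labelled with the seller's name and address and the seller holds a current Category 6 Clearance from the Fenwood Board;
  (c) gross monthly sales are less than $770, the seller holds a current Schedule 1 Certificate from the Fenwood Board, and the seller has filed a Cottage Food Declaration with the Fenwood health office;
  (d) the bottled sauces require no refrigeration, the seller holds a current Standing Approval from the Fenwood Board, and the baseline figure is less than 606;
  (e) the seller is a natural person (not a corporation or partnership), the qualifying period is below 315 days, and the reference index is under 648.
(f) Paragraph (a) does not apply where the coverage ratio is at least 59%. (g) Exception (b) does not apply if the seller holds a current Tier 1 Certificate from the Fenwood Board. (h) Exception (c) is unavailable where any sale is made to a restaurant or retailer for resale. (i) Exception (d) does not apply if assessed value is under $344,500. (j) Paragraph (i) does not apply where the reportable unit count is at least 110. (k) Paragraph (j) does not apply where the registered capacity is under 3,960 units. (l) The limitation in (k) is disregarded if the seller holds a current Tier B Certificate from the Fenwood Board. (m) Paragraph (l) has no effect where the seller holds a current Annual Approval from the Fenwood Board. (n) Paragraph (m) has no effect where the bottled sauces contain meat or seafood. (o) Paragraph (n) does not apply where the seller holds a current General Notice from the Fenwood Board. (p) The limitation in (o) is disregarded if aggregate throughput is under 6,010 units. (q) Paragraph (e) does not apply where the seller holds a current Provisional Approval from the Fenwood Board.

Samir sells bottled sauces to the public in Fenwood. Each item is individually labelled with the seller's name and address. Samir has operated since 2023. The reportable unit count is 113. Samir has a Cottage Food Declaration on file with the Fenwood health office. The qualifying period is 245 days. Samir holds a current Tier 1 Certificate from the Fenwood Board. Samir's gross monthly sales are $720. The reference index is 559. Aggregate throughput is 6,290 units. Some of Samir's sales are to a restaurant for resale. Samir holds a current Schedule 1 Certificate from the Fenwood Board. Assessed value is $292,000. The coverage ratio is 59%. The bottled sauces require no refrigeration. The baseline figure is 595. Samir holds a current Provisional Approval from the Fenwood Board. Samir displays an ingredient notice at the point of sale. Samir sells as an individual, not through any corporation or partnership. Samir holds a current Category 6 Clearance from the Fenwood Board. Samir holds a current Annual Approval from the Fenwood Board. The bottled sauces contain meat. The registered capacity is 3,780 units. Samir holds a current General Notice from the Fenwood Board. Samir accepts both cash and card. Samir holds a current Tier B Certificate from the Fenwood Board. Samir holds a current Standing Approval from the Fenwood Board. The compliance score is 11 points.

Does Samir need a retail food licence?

Yes — Samir must hold a retail food licence.

Exception (a): the compliance score is 11 points, meeting the 10 points threshold; an ingredient notice is displayed — every condition holds. But applying paragraph (f): (f) operates — the coverage ratio is 59%, meeting the 59% threshold. (a) is therefore removed.
Exception (b)'s conditions are all satisfied: items are individually labelled; a current Category 6 Clearance is held. But: (g) operates against (b): a current Tier 1 Certificate is held. Exception (b) does not apply.
Exception (c): gross monthly sales are $720, less than the $770 limit; a current Schedule 1 Certificate is held; a Cottage Food Declaration is on file — every condition holds. But: (h) is triggered — some sales are to a restaurant for resale. So (c) is unavailable.
Exception (d) is satisfied on its face — the bottled sauces are shelf-stable; a current Standing Approval is held; the baseline figure is 595, less than the 606 limit. Turning to paragraphs (i)–(p): (i) operates against (d): assessed value is $292,000, under the $344,500 limit. (j) is engaged (the reportable unit count is 113, meeting the 110 threshold), but is itself disapplied by (k): (k) is engaged — the registered capacity is 3,780 units, under the 3,960 units limit. (l) operates (a current Tier B Certificate is held), but is set aside by (m): (m) is engaged — a current Annual Approval is held. (n) applies (the bottled sauces contain meat), but is overridden by (o): (o) is engaged — a current General Notice is held. (p) is not triggered (aggregate throughput is 6,290 units, not under 6,010 units), so (o) stands. (d) is therefore removed.
Exception (e)'s conditions are all satisfied: the seller is a natural person; the qualifying period is 245 days, below the 315 days limit; the reference index is 559, under the 648 limit. But applying paragraph (q): (q) is engaged — a current Provisional Approval is held. (e) is therefore removed.
Every exception is unavailable, so the rule governs.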